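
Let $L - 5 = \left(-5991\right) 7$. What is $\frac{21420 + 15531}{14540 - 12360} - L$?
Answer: $\frac{838979}{20} \approx 41949.0$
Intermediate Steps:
$L = -41932$ ($L = 5 - 41937 = -41932$)
$\frac{21420 + 15531}{14540 - 12360} - L = \frac{21420 + 15531}{14540 - 12360} - -41932 = \frac{36951}{2180} + 41932 = 36951 \cdot \frac{1}{2180} + 41932 = \frac{339}{20} + 41932 = \frac{838979}{20}$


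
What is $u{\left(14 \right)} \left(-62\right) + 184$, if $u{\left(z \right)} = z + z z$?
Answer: $-12836$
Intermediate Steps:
$u{\left(z \right)} = z + z^{2}$
$u{\left(14 \right)} \left(-62\right) + 184 = 14 \left(1 + 14\right) \left(-62\right) + 184 = 14 \cdot 15 \left(-62\right) + 184 = 210 \left(-62\right) + 184 = -13020 + 184 = -12836$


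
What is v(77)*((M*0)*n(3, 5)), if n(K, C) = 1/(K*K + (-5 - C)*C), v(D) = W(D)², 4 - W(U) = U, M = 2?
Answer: 0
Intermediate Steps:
W(U) = 4 - U
v(D) = (4 - D)²
n(K, C) = 1/(K² + C*(-5 - C))
v(77)*((M*0)*n(3, 5)) = (-4 + 77)²*((2*0)*(-1/(5² - 1*3² + 5*5))) = 73²*(0*(-1/(25 - 1*9 + 25))) = 5329*(0*(-1/(25 - 9 + 25))) = 5329*(0*(-1/41)) = 5329*0 = 0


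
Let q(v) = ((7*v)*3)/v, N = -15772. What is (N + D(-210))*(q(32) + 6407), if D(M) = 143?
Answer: -100463212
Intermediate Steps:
q(v) = 21 (q(v) = (21*v)/v = 21)
(N + D(-210))*(q(32) + 6407) = (-15772 + 143)*(21 + 6407) = -15629*6428 = -100463212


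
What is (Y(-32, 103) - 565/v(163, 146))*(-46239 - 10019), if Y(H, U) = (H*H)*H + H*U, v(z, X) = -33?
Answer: 66921535126/33 ≈ 2.0279e+9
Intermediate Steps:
Y(H, U) = H³ + H*U (Y(H, U) = H²*H + H*U = H³ + H*U)
(Y(-32, 103) - 565/v(163, 146))*(-46239 - 10019) = (-32*(103 + (-32)²) - 565/(-33))*(-46239 - 10019) = (-32*(103 + 1024) - 565*(-1/33))*(-56258) = (-32*1127 + 565/33)*(-56258) = (-36064 + 565/33)*(-56258) = -1189547/33*(-56258) = 66921535126/33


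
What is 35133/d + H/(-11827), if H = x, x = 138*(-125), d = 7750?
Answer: 549205491/91659250 ≈ 5.9918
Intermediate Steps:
x = -17250
H = -17250
35133/d + H/(-11827) = 35133/7750 - 17250/(-11827) = 35133*(1/7750) - 17250*(-1/11827) = 35133/7750 + 17250/11827 = 549205491/91659250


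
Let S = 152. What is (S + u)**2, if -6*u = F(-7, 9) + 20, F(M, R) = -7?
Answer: 808201/36 ≈ 22450.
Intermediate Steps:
u = -13/6 (u = -(-7 + 20)/6 = -1/6*13 = -13/6 ≈ -2.1667)
(S + u)**2 = (152 - 13/6)**2 = (899/6)**2 = 808201/36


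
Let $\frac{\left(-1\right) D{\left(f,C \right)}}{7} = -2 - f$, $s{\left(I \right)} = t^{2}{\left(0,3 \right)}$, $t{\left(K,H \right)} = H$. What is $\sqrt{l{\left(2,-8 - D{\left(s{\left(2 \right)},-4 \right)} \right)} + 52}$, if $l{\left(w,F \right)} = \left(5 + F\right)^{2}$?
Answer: $2 \sqrt{1613} \approx 80.324$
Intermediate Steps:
$s{\left(I \right)} = 9$ ($s{\left(I \right)} = 3^{2} = 9$)
$D{\left(f,C \right)} = 14 + 7 f$ ($D{\left(f,C \right)} = - 7 \left(-2 - f\right) = 14 + 7 f$)
$\sqrt{l{\left(2,-8 - D{\left(s{\left(2 \right)},-4 \right)} \right)} + 52} = \sqrt{\left(5 - \left(22 + 63\right)\right)^{2} + 52} = \sqrt{\left(5 - 85\right)^{2} + 52} = \sqrt{\left(-80\right)^{2} + 52} = \sqrt{6400 + 52} = \sqrt{6452} = 2 \sqrt{1613}$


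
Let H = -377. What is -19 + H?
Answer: -396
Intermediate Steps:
-19 + H = -19 - 377 = -396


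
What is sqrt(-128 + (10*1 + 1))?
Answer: 3*I*sqrt(13) ≈ 10.817*I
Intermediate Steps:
sqrt(-128 + (10*1 + 1)) = sqrt(-128 + (10 + 1)) = sqrt(-128 + 11) = sqrt(-117) = 3*I*sqrt(13)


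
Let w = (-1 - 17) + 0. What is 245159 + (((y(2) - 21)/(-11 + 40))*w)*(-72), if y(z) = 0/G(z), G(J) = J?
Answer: 7082395/29 ≈ 2.4422e+5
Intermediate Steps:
w = -18 (w = -18 + 0 = -18)
y(z) = 0 (y(z) = 0/z = 0)
245159 + (((y(2) - 21)/(-11 + 40))*w)*(-72) = 245159 + (((0 - 21)/(-11 + 40))*(-18))*(-72) = 245159 + (-21/29*(-18))*(-72) = 245159 + (-21*1/29*(-18))*(-72) = 245159 - 21/29*(-18)*(-72) = 245159 + (378/29)*(-72) = 245159 - 27216/29 = 7082395/29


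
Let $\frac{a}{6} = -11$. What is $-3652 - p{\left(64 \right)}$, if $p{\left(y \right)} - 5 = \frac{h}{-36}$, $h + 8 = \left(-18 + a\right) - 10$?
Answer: $- \frac{21959}{6} \approx -3659.8$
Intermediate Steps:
$a = -66$ ($a = 6 \left(-11\right) = -66$)
$h = -102$ ($h = -8 - 94 = -102$)
$p{\left(y \right)} = \frac{47}{6}$ ($p{\left(y \right)} = 5 - \frac{102}{-36} = 5 - - \frac{17}{6} = 5 + \frac{17}{6} = \frac{47}{6}$)
$-3652 - p{\left(64 \right)} = -3652 - \frac{47}{6} = - \frac{21959}{6}$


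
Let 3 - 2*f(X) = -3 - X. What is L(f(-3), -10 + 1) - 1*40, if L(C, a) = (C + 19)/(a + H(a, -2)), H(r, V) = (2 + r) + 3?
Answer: -1081/26 ≈ -41.577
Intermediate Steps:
f(X) = 3 + X/2 (f(X) = 3/2 - (-3 - X)/2 = 3/2 + (3/2 + X/2) = 3 + X/2)
H(r, V) = 5 + r
L(C, a) = (19 + C)/(5 + 2*a) (L(C, a) = (C + 19)/(a + (5 + a)) = (19 + C)/(5 + 2*a))
L(f(-3), -10 + 1) - 1*40 = (19 + (3 + (½)*(-3)))/(5 + 2*(-10 + 1)) - 1*40 = (19 + (3 - 3/2))/(5 + 2*(-9)) - 40 = (19 + 3/2)/(5 - 18) - 40 = (41/2)/(-13) - 40 = -1/13*41/2 - 40 = -41/26 - 40 = -1081/26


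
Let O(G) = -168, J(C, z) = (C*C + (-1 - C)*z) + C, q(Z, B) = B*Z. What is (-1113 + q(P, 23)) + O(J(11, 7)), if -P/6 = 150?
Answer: -21981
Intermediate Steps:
P = -900 (P = -6*150 = -900)
J(C, z) = C + C² + z*(-1 - C) (J(C, z) = (C² + z*(-1 - C)) + C = C + C² + z*(-1 - C))
(-1113 + q(P, 23)) + O(J(11, 7)) = (-1113 + 23*(-900)) - 168 = (-1113 - 20700) - 168 = -21813 - 168 = -21981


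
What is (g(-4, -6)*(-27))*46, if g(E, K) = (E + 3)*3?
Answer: 3726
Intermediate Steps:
g(E, K) = 9 + 3*E (g(E, K) = (3 + E)*3 = 9 + 3*E)
(g(-4, -6)*(-27))*46 = ((9 + 3*(-4))*(-27))*46 = ((9 - 12)*(-27))*46 = -3*(-27)*46 = 81*46 = 3726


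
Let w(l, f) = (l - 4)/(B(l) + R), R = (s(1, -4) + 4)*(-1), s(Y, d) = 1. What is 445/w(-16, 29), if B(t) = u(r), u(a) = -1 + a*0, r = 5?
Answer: 267/2 ≈ 133.50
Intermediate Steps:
u(a) = -1 (u(a) = -1 + 0 = -1)
B(t) = -1
R = -5 (R = (1 + 4)*(-1) = 5*(-1) = -5)
w(l, f) = ⅔ - l/6 (w(l, f) = (l - 4)/(-1 - 5) = (-4 + l)/(-6) = (-4 + l)*(-⅙) = ⅔ - l/6)
445/w(-16, 29) = 445/(⅔ - ⅙*(-16)) = 445/(⅔ + 8/3) = 445/(10/3) = 445*(3/10) = 267/2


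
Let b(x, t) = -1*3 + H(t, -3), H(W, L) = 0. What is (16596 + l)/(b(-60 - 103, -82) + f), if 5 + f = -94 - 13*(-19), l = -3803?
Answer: 12793/145 ≈ 88.228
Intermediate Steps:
b(x, t) = -3 (b(x, t) = -1*3 + 0 = -3 + 0 = -3)
f = 148 (f = -5 + (-94 - 13*(-19)) = -5 + (-94 + 247) = -5 + 153 = 148)
(16596 + l)/(b(-60 - 103, -82) + f) = (16596 - 3803)/(-3 + 148) = 12793/145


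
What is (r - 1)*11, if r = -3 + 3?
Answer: -11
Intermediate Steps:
r = 0
(r - 1)*11 = (0 - 1)*11 = -1*11 = -11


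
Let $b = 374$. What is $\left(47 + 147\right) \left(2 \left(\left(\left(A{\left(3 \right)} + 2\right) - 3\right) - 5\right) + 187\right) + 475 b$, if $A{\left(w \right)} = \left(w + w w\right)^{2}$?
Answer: $267472$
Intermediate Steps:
$A{\left(w \right)} = \left(w + w^{2}\right)^{2}$
$\left(47 + 147\right) \left(2 \left(\left(\left(A{\left(3 \right)} + 2\right) - 3\right) - 5\right) + 187\right) + 475 b = \left(47 + 147\right) \left(2 \left(\left(\left(3^{2} \left(1 + 3\right)^{2} + 2\right) - 3\right) - 5\right) + 187\right) + 475 \cdot 374 = 194 \left(2 \left(\left(\left(9 \cdot 4^{2} + 2\right) - 3\right) - 5\right) + 187\right) + 177650 = 194 \left(2 \left(\left(\left(9 \cdot 16 + 2\right) - 3\right) - 5\right) + 187\right) + 177650 = 194 \left(2 \left(\left(\left(144 + 2\right) - 3\right) - 5\right) + 187\right) + 177650 = 194 \left(2 \left(\left(146 - 3\right) - 5\right) + 187\right) + 177650 = 194 \left(2 \left(143 - 5\right) + 187\right) + 177650 = 194 \left(2 \cdot 138 + 187\right) + 177650 = 194 \left(276 + 187\right) + 177650 = 194 \cdot 463 + 177650 = 89822 + 177650 = 267472$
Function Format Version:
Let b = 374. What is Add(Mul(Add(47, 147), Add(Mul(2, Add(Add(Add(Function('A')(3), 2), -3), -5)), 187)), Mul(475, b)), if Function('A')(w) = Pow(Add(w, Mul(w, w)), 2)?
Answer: 267472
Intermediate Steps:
Function('A')(w) = Pow(Add(w, Pow(w, 2)), 2)
Add(Mul(Add(47, 147), Add(Mul(2, Add(Add(Add(Function('A')(3), 2), -3), -5)), 187)), Mul(475, b)) = Add(Mul(Add(47, 147), Add(Mul(2, Add(Add(Add(Mul(Pow(3, 2), Pow(Add(1, 3), 2)), 2), -3), -5)), 187)), Mul(475, 374)) = Add(Mul(194, Add(Mul(2, Add(Add(Add(Mul(9, Pow(4, 2)), 2), -3), -5)), 187)), 177650) = Add(Mul(194, Add(Mul(2, Add(Add(Add(Mul(9, 16), 2), -3), -5)), 187)), 177650) = Add(Mul(194, Add(Mul(2, Add(Add(Add(144, 2), -3), -5)), 187)), 177650) = Add(Mul(194, Add(Mul(2, Add(Add(146, -3), -5)), 187)), 177650) = Add(Mul(194, Add(Mul(2, Add(143, -5)), 187)), 177650) = Add(Mul(194, Add(Mul(2, 138), 187)), 177650) = Add(Mul(194, Add(276, 187)), 177650) = Add(Mul(194, 463), 177650) = Add(89822, 177650) = 267472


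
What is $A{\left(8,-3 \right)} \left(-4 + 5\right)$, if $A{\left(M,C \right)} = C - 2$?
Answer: $-5$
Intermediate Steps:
$A{\left(M,C \right)} = -2 + C$ ($A{\left(M,C \right)} = C - 2 = -2 + C$)
$A{\left(8,-3 \right)} \left(-4 + 5\right) = \left(-2 - 3\right) \left(-4 + 5\right) = \left(-5\right) 1 = -5$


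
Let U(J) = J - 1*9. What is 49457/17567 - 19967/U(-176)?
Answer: 359909834/3249895 ≈ 110.75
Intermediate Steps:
U(J) = -9 + J (U(J) = J - 9 = -9 + J)
49457/17567 - 19967/U(-176) = 49457/17567 - 19967/(-9 - 176) = 49457*(1/17567) - 19967/(-185) = 49457/17567 - 19967*(-1/185) = 49457/17567 + 19967/185 = 359909834/3249895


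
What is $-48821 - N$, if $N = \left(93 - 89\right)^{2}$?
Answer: $-48837$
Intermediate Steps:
$N = 16$ ($N = 4^{2} = 16$)
$-48821 - N = -48821 - 16 = -48837$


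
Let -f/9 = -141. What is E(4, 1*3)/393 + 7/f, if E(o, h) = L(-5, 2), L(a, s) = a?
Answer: -1198/166239 ≈ -0.0072065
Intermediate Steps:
E(o, h) = -5
f = 1269 (f = -9*(-141) = 1269)
E(4, 1*3)/393 + 7/f = -5/393 + 7/1269 = -1198/166239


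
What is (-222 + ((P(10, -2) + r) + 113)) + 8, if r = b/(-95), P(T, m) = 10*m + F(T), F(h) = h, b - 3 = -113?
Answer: -2087/19 ≈ -109.84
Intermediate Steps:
b = -110 (b = 3 - 113 = -110)
P(T, m) = T + 10*m (P(T, m) = 10*m + T = T + 10*m)
r = 22/19 (r = -110/(-95) = -110*(-1/95) = 22/19 ≈ 1.1579)
(-222 + ((P(10, -2) + r) + 113)) + 8 = (-222 + (((10 + 10*(-2)) + 22/19) + 113)) + 8 = (-222 + (((10 - 20) + 22/19) + 113)) + 8 = (-222 + ((-10 + 22/19) + 113)) + 8 = (-222 + (-168/19 + 113)) + 8 = (-222 + 1979/19) + 8 = -2239/19 + 8 = -2087/19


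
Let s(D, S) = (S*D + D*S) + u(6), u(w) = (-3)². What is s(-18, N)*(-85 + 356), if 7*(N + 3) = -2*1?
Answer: 241461/7 ≈ 34494.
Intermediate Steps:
u(w) = 9
N = -23/7 (N = -3 + (-2*1)/7 = -3 + (⅐)*(-2) = -3 - 2/7 = -23/7 ≈ -3.2857)
s(D, S) = 9 + 2*D*S (s(D, S) = (S*D + D*S) + 9 = (D*S + D*S) + 9 = 2*D*S + 9 = 9 + 2*D*S)
s(-18, N)*(-85 + 356) = (9 + 2*(-18)*(-23/7))*(-85 + 356) = (9 + 828/7)*271 = (891/7)*271 = 241461/7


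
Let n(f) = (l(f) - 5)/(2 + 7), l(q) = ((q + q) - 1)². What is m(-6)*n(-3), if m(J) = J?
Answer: -88/3 ≈ -29.333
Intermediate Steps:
l(q) = (-1 + 2*q)² (l(q) = (2*q - 1)² = (-1 + 2*q)²)
n(f) = -5/9 + (-1 + 2*f)²/9 (n(f) = ((-1 + 2*f)² - 5)/(2 + 7) = (-5 + (-1 + 2*f)²)/9 = (-5 + (-1 + 2*f)²)*(⅑) = -5/9 + (-1 + 2*f)²/9)
m(-6)*n(-3) = -6*(-5/9 + (-1 + 2*(-3))²/9) = -6*(-5/9 + (-1 - 6)²/9) = -6*(-5/9 + (⅑)*(-7)²) = -6*(-5/9 + (⅑)*49) = -6*(-5/9 + 49/9) = -6*44/9 = -88/3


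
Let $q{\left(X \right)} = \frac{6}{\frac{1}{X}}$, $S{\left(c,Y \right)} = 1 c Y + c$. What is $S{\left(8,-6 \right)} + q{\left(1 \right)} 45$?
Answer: $230$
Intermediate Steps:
$S{\left(c,Y \right)} = c + Y c$ ($S{\left(c,Y \right)} = c Y + c = Y c + c = c + Y c$)
$q{\left(X \right)} = 6 X$
$S{\left(8,-6 \right)} + q{\left(1 \right)} 45 = 8 \left(1 - 6\right) + 6 \cdot 1 \cdot 45 = 8 \left(-5\right) + 6 \cdot 45 = -40 + 270 = 230$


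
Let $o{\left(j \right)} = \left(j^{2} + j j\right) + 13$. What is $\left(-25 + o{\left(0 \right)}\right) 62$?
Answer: $-744$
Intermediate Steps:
$o{\left(j \right)} = 13 + 2 j^{2}$ ($o{\left(j \right)} = \left(j^{2} + j^{2}\right) + 13 = 2 j^{2} + 13 = 13 + 2 j^{2}$)
$\left(-25 + o{\left(0 \right)}\right) 62 = \left(-25 + \left(13 + 2 \cdot 0^{2}\right)\right) 62 = \left(-25 + \left(13 + 2 \cdot 0\right)\right) 62 = \left(-25 + \left(13 + 0\right)\right) 62 = \left(-25 + 13\right) 62 = \left(-12\right) 62 = -744$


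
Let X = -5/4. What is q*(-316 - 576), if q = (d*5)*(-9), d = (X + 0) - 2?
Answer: -130455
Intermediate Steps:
X = -5/4 (X = -5*¼ = -5/4 ≈ -1.2500)
d = -13/4 (d = (-5/4 + 0) - 2 = -5/4 - 2 = -13/4 ≈ -3.2500)
q = 585/4 (q = -13/4*5*(-9) = -65/4*(-9) = 585/4 ≈ 146.25)
q*(-316 - 576) = 585*(-316 - 576)/4 = (585/4)*(-892) = -130455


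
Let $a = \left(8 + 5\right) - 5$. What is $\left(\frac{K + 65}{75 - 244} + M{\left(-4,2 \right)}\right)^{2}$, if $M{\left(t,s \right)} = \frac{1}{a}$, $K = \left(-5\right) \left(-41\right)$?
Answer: $\frac{3964081}{1827904} \approx 2.1686$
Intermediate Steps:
$a = 8$ ($a = 13 - 5 = 8$)
$K = 205$
$M{\left(t,s \right)} = \frac{1}{8}$
$\left(\frac{K + 65}{75 - 244} + M{\left(-4,2 \right)}\right)^{2} = \left(\frac{205 + 65}{75 - 244} + \frac{1}{8}\right)^{2} = \left(\frac{270}{-169} + \frac{1}{8}\right)^{2} = \left(270 \left(- \frac{1}{169}\right) + \frac{1}{8}\right)^{2} = \left(- \frac{270}{169} + \frac{1}{8}\right)^{2} = \left(- \frac{1991}{1352}\right)^{2} = \frac{3964081}{1827904}$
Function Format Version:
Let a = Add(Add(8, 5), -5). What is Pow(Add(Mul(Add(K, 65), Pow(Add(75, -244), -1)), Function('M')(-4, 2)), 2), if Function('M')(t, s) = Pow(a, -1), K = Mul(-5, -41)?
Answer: Rational(3964081, 1827904) ≈ 2.1686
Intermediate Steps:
a = 8 (a = Add(13, -5) = 8)
K = 205
Function('M')(t, s) = Rational(1, 8) (Function('M')(t, s) = Pow(8, -1) = Rational(1, 8))
Pow(Add(Mul(Add(K, 65), Pow(Add(75, -244), -1)), Function('M')(-4, 2)), 2) = Pow(Add(Mul(Add(205, 65), Pow(Add(75, -244), -1)), Rational(1, 8)), 2) = Pow(Add(Mul(270, Pow(-169, -1)), Rational(1, 8)), 2) = Pow(Add(Mul(270, Rational(-1, 169)), Rational(1, 8)), 2) = Pow(Add(Rational(-270, 169), Rational(1, 8)), 2) = Pow(Rational(-1991, 1352), 2) = Rational(3964081, 1827904)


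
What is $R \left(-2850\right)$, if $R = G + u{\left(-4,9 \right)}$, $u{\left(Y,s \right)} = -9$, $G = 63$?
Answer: $-153900$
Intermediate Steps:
$R = 54$ ($R = 63 - 9 = 54$)
$R \left(-2850\right) = 54 \left(-2850\right) = -153900$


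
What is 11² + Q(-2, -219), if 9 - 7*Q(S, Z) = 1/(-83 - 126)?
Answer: 178905/1463 ≈ 122.29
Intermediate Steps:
Q(S, Z) = 1882/1463 (Q(S, Z) = 9/7 - 1/(7*(-83 - 126)) = 9/7 - ⅐/(-209) = 9/7 - ⅐*(-1/209) = 9/7 + 1/1463 = 1882/1463)
11² + Q(-2, -219) = 11² + 1882/1463 = 121 + 1882/1463 = 178905/1463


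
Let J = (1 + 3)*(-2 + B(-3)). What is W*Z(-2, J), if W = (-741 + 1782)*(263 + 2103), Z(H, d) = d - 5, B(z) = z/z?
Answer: -22167054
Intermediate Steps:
B(z) = 1
J = -4 (J = (1 + 3)*(-2 + 1) = 4*(-1) = -4)
Z(H, d) = -5 + d
W = 2463006 (W = 1041*2366 = 2463006)
W*Z(-2, J) = 2463006*(-5 - 4) = 2463006*(-9) = -22167054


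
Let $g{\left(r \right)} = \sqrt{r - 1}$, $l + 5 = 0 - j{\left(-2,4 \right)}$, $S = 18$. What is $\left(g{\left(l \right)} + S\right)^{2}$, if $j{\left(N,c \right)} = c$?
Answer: $\left(18 + i \sqrt{10}\right)^{2} \approx 314.0 + 113.84 i$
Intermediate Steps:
$l = -9$ ($l = -5 + \left(0 - 4\right) = -5 - 4 = -9$)
$g{\left(r \right)} = \sqrt{-1 + r}$
$\left(g{\left(l \right)} + S\right)^{2} = \left(\sqrt{-1 - 9} + 18\right)^{2} = \left(\sqrt{-10} + 18\right)^{2} = \left(i \sqrt{10} + 18\right)^{2} = \left(18 + i \sqrt{10}\right)^{2}$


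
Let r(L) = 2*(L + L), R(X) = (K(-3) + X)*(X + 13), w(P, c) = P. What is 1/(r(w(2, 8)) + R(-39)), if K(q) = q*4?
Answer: 1/1334 ≈ 0.00074963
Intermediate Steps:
K(q) = 4*q
R(X) = (-12 + X)*(13 + X) (R(X) = (4*(-3) + X)*(X + 13) = (-12 + X)*(13 + X))
r(L) = 4*L (r(L) = 2*(2*L) = 4*L)
1/(r(w(2, 8)) + R(-39)) = 1/(4*2 + (-156 - 39 + (-39)²)) = 1/(8 + (-156 - 39 + 1521)) = 1/(8 + 1326) = 1/1334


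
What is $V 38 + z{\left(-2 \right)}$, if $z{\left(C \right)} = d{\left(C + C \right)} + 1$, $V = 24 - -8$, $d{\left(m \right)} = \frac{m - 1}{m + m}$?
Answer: $\frac{9741}{8} \approx 1217.6$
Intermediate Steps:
$d{\left(m \right)} = \frac{-1 + m}{2 m}$
$V = 32$ ($V = 24 + 8 = 32$)
$z{\left(C \right)} = 1 + \frac{-1 + 2 C}{4 C}$ ($z{\left(C \right)} = \frac{-1 + \left(C + C\right)}{2 \left(C + C\right)} + 1 = \frac{-1 + 2 C}{2 \cdot 2 C} + 1 = \frac{\frac{1}{2 C} \left(-1 + 2 C\right)}{2} + 1 = \frac{-1 + 2 C}{4 C} + 1 = 1 + \frac{-1 + 2 C}{4 C}$)
$V 38 + z{\left(-2 \right)} = 32 \cdot 38 + \frac{-1 + 6 \left(-2\right)}{4 \left(-2\right)} = 1216 + \frac{1}{4} \left(- \frac{1}{2}\right) \left(-1 - 12\right) = 1216 + \frac{1}{4} \left(- \frac{1}{2}\right) \left(-13\right) = 1216 + \frac{13}{8} = \frac{9741}{8}$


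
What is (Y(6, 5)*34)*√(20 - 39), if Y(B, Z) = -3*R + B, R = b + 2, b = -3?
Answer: 306*I*√19 ≈ 1333.8*I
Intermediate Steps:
R = -1 (R = -3 + 2 = -1)
Y(B, Z) = 3 + B (Y(B, Z) = -3*(-1) + B = 3 + B)
(Y(6, 5)*34)*√(20 - 39) = ((3 + 6)*34)*√(20 - 39) = (9*34)*√(-19) = 306*(I*√19) = 306*I*√19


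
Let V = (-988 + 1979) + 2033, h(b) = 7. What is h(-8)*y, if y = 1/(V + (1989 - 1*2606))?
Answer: 7/2407 ≈ 0.0029082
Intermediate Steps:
V = 3024 (V = 991 + 2033 = 3024)
y = 1/2407 (y = 1/(3024 + (1989 - 1*2606)) = 1/(3024 + (1989 - 2606)) = 1/(3024 - 617) = 1/2407 ≈ 0.00041546)
h(-8)*y = 7*(1/2407) = 7/2407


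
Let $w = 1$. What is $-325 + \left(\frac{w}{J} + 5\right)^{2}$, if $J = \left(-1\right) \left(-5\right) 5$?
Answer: $- \frac{187249}{625} \approx -299.6$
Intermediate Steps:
$J = 25$ ($J = 5 \cdot 5 = 25$)
$-325 + \left(\frac{w}{J} + 5\right)^{2} = -325 + \left(1 \cdot \frac{1}{25} + 5\right)^{2} = -325 + \left(\frac{1}{25} + 5\right)^{2} = -325 + \left(\frac{126}{25}\right)^{2} = -325 + \frac{15876}{625} = - \frac{187249}{625}$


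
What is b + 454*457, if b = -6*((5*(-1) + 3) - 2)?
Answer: 207502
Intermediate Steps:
b = 24 (b = -6*((-5 + 3) - 2) = -6*(-2 - 2) = -6*(-4) = 24)
b + 454*457 = 24 + 454*457 = 24 + 207478 = 207502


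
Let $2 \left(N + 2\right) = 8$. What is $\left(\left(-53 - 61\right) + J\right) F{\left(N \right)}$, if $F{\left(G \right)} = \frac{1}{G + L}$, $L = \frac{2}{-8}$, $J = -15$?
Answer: $- \frac{516}{7} \approx -73.714$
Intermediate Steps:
$L = - \frac{1}{4}$ ($L = 2 \left(- \frac{1}{8}\right) = - \frac{1}{4} \approx -0.25$)
$N = 2$ ($N = -2 + \frac{1}{2} \cdot 8 = -2 + 4 = 2$)
$F{\left(G \right)} = \frac{1}{- \frac{1}{4} + G}$ ($F{\left(G \right)} = \frac{1}{G - \frac{1}{4}} = \frac{1}{- \frac{1}{4} + G}$)
$\left(\left(-53 - 61\right) + J\right) F{\left(N \right)} = \left(\left(-53 - 61\right) - 15\right) \frac{4}{-1 + 4 \cdot 2} = \left(-114 - 15\right) \frac{4}{-1 + 8} = - 129 \cdot \frac{4}{7} = - 129 \cdot 4 \cdot \frac{1}{7} = \left(-129\right) \frac{4}{7} = - \frac{516}{7}$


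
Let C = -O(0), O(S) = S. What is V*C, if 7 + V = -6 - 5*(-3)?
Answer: 0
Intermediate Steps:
C = 0 (C = -1*0 = 0)
V = 2 (V = -7 + (-6 - 5*(-3)) = -7 + (-6 + 15) = -7 + 9 = 2)
V*C = 2*0 = 0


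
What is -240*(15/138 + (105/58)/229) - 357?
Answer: -58803651/152743 ≈ -384.98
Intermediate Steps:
-240*(15/138 + (105/58)/229) - 357 = -240*(15*(1/138) + (105*(1/58))*(1/229)) - 357 = -240*(5/46 + (105/58)*(1/229)) - 357 = -240*(5/46 + 105/13282) - 357 = -240*17810/152743 - 357 = -4274400/152743 - 357 = -58803651/152743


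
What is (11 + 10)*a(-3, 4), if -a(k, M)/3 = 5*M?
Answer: -1260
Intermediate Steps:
a(k, M) = -15*M
(11 + 10)*a(-3, 4) = (11 + 10)*(-15*4) = 21*(-60) = -1260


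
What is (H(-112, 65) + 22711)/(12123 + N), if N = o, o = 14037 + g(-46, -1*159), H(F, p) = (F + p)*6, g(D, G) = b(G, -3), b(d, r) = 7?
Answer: 22429/26167 ≈ 0.85715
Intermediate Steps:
g(D, G) = 7
H(F, p) = 6*F + 6*p
o = 14044 (o = 14037 + 7 = 14044)
N = 14044
(H(-112, 65) + 22711)/(12123 + N) = ((6*(-112) + 6*65) + 22711)/(12123 + 14044) = ((-672 + 390) + 22711)/26167 = (-282 + 22711)*(1/26167) = 22429*(1/26167) = 22429/26167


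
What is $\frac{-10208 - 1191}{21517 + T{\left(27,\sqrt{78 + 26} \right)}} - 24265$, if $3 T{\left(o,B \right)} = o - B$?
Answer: $- \frac{50597487079283}{2085158990} - \frac{34197 \sqrt{26}}{2085158990} \approx -24266.0$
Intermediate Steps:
$T{\left(o,B \right)} = - \frac{B}{3} + \frac{o}{3}$ ($T{\left(o,B \right)} = \frac{o - B}{3} = - \frac{B}{3} + \frac{o}{3}$)
$\frac{-10208 - 1191}{21517 + T{\left(27,\sqrt{78 + 26} \right)}} - 24265 = \frac{-10208 - 1191}{21517 + \left(- \frac{\sqrt{78 + 26}}{3} + \frac{1}{3} \cdot 27\right)} - 24265 = - \frac{11399}{21517 + \left(- \frac{\sqrt{104}}{3} + 9\right)} - 24265 = - \frac{11399}{21517 + \left(- \frac{2 \sqrt{26}}{3} + 9\right)} - 24265 = - \frac{11399}{21517 + \left(9 - \frac{2 \sqrt{26}}{3}\right)} - 24265 = - \frac{11399}{21526 - \frac{2 \sqrt{26}}{3}} - 24265 = -24265 - \frac{11399}{21526 - \frac{2 \sqrt{26}}{3}}$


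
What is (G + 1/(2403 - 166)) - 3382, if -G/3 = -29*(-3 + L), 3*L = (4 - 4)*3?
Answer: -8149390/2237 ≈ -3643.0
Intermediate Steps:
L = 0 (L = ((4 - 4)*3)/3 = (0*3)/3 = (⅓)*0 = 0)
G = -261 (G = -(-87)*(-3 + 0)*1 = -(-87)*(-3*1) = -(-87)*(-3) = -3*87 = -261)
(G + 1/(2403 - 166)) - 3382 = (-261 + 1/(2403 - 166)) - 3382 = (-261 + 1/2237) - 3382 = -583856/2237 - 3382 = -8149390/2237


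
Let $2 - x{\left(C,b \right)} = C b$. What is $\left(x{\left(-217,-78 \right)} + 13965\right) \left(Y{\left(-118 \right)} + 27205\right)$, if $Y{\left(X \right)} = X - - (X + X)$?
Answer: $-79452109$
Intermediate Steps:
$x{\left(C,b \right)} = 2 - C b$
$Y{\left(X \right)} = 3 X$ ($Y{\left(X \right)} = X - - 2 X = X + 2 X = 3 X$)
$\left(x{\left(-217,-78 \right)} + 13965\right) \left(Y{\left(-118 \right)} + 27205\right) = \left(\left(2 - \left(-217\right) \left(-78\right)\right) + 13965\right) \left(3 \left(-118\right) + 27205\right) = \left(\left(2 - 16926\right) + 13965\right) \left(-354 + 27205\right) = \left(-16924 + 13965\right) 26851 = \left(-2959\right) 26851 = -79452109$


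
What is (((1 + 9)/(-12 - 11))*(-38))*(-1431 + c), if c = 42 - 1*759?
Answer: -816240/23 ≈ -35489.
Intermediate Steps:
c = -717 (c = 42 - 759 = -717)
(((1 + 9)/(-12 - 11))*(-38))*(-1431 + c) = (((1 + 9)/(-12 - 11))*(-38))*(-1431 - 717) = ((10/(-23))*(-38))*(-2148) = ((10*(-1/23))*(-38))*(-2148) = -10/23*(-38)*(-2148) = (380/23)*(-2148) = -816240/23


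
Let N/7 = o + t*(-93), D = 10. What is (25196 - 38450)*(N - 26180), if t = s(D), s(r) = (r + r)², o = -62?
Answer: 3804083556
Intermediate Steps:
s(r) = 4*r² (s(r) = (2*r)² = 4*r²)
t = 400 (t = 4*10² = 4*100 = 400)
N = -260834 (N = 7*(-62 + 400*(-93)) = 7*(-62 - 37200) = 7*(-37262) = -260834)
(25196 - 38450)*(N - 26180) = (25196 - 38450)*(-260834 - 26180) = -13254*(-287014) = 3804083556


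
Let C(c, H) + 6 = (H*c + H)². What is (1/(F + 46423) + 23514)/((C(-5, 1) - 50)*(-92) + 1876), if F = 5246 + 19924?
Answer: 1683437803/397770708 ≈ 4.2322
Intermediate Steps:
F = 25170
C(c, H) = -6 + (H + H*c)² (C(c, H) = -6 + (H*c + H)² = -6 + (H + H*c)²)
(1/(F + 46423) + 23514)/((C(-5, 1) - 50)*(-92) + 1876) = (1/(25170 + 46423) + 23514)/(((-6 + 1²*(1 - 5)²) - 50)*(-92) + 1876) = (1/71593 + 23514)/(((-6 + 1*(-4)²) - 50)*(-92) + 1876) = (1/71593 + 23514)/(((-6 + 1*16) - 50)*(-92) + 1876) = 1683437803/(71593*(((-6 + 16) - 50)*(-92) + 1876)) = 1683437803/(71593*((10 - 50)*(-92) + 1876)) = 1683437803/(71593*(-40*(-92) + 1876)) = 1683437803/(71593*(3680 + 1876)) = (1683437803/71593)/5556 = (1683437803/71593)*(1/5556) = 1683437803/397770708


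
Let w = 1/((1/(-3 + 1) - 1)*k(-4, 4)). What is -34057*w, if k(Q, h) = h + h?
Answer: 34057/12 ≈ 2838.1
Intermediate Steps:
k(Q, h) = 2*h
w = -1/12 (w = 1/((1/(-3 + 1) - 1)*(2*4)) = 1/((1/(-2) - 1)*8) = 1/((-½ - 1)*8) = 1/(-3/2*8) = 1/(-12) = -1/12 ≈ -0.083333)
-34057*w = -34057*(-1/12) = 34057/12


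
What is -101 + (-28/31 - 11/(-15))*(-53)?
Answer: -42778/465 ≈ -91.996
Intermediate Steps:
-101 + (-28/31 - 11/(-15))*(-53) = -101 + (-28*1/31 - 11*(-1/15))*(-53) = -101 + (-28/31 + 11/15)*(-53) = -101 - 79/465*(-53) = -101 + 4187/465 = -42778/465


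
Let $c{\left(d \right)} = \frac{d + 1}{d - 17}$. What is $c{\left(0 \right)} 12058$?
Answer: $- \frac{12058}{17} \approx -709.29$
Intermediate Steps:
$c{\left(d \right)} = \frac{1 + d}{-17 + d}$
$c{\left(0 \right)} 12058 = \frac{1 + 0}{-17 + 0} \cdot 12058 = \frac{1}{-17} \cdot 1 \cdot 12058 = \left(- \frac{1}{17}\right) 1 \cdot 12058 = \left(- \frac{1}{17}\right) 12058 = - \frac{12058}{17}$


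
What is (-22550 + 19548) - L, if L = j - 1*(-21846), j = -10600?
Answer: -14248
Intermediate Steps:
L = 11246 (L = -10600 - 1*(-21846) = -10600 + 21846 = 11246)
(-22550 + 19548) - L = (-22550 + 19548) - 1*11246 = -3002 - 11246 = -14248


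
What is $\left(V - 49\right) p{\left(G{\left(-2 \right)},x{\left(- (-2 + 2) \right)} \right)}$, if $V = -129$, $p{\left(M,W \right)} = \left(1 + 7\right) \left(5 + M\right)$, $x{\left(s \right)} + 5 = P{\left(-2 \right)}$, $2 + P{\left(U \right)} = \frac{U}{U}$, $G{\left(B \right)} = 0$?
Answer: $-7120$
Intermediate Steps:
$P{\left(U \right)} = -1$ ($P{\left(U \right)} = -2 + \frac{U}{U} = -2 + 1 = -1$)
$x{\left(s \right)} = -6$ ($x{\left(s \right)} = -5 - 1 = -6$)
$p{\left(M,W \right)} = 40 + 8 M$ ($p{\left(M,W \right)} = 8 \left(5 + M\right) = 40 + 8 M$)
$\left(V - 49\right) p{\left(G{\left(-2 \right)},x{\left(- (-2 + 2) \right)} \right)} = \left(-129 - 49\right) \left(40 + 8 \cdot 0\right) = - 178 \left(40 + 0\right) = \left(-178\right) 40 = -7120$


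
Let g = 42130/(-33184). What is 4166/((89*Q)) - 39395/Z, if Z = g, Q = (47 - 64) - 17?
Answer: 197783245105/6374269 ≈ 31028.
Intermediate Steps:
g = -21065/16592 (g = 42130*(-1/33184) = -21065/16592 ≈ -1.2696)
Q = -34 (Q = -17 - 17 = -34)
Z = -21065/16592 ≈ -1.2696
4166/((89*Q)) - 39395/Z = 4166/((89*(-34))) - 39395/(-21065/16592) = 4166/(-3026) - 39395*(-16592/21065) = 4166*(-1/3026) + 130728368/4213 = -2083/1513 + 130728368/4213 = 197783245105/6374269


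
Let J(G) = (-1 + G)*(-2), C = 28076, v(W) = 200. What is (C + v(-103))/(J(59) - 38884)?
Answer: -7069/9750 ≈ -0.72503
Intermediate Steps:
J(G) = 2 - 2*G
(C + v(-103))/(J(59) - 38884) = (28076 + 200)/((2 - 2*59) - 38884) = 28276/((2 - 118) - 38884) = 28276/(-116 - 38884) = 28276/(-39000) = 28276*(-1/39000) = -7069/9750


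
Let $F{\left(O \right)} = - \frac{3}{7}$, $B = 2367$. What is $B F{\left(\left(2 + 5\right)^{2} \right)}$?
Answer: $- \frac{7101}{7} \approx -1014.4$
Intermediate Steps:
$F{\left(O \right)} = - \frac{3}{7}$ ($F{\left(O \right)} = \left(-3\right) \frac{1}{7} = - \frac{3}{7}$)
$B F{\left(\left(2 + 5\right)^{2} \right)} = 2367 \left(- \frac{3}{7}\right) = - \frac{7101}{7}$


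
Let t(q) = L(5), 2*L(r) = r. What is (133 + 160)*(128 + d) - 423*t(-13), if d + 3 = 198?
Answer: 187163/2 ≈ 93582.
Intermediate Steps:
d = 195 (d = -3 + 198 = 195)
L(r) = r/2
t(q) = 5/2 (t(q) = (½)*5 = 5/2)
(133 + 160)*(128 + d) - 423*t(-13) = (133 + 160)*(128 + 195) - 423*5/2 = 293*323 - 2115/2 = 94639 - 2115/2 = 187163/2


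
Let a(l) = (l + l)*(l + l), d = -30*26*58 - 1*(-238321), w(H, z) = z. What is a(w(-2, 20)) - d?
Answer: -191481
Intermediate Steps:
d = 193081 (d = -780*58 + 238321 = -45240 + 238321 = 193081)
a(l) = 4*l**2 (a(l) = (2*l)*(2*l) = 4*l**2)
a(w(-2, 20)) - d = 4*20**2 - 1*193081 = 4*400 - 193081 = 1600 - 193081 = -191481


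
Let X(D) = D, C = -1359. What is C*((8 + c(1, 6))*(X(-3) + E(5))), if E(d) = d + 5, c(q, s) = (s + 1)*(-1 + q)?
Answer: -76104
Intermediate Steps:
c(q, s) = (1 + s)*(-1 + q)
E(d) = 5 + d
C*((8 + c(1, 6))*(X(-3) + E(5))) = -1359*(8 + (-1 + 1 - 1*6 + 1*6))*(-3 + (5 + 5)) = -1359*(8 + (-1 + 1 - 6 + 6))*(-3 + 10) = -1359*(8 + 0)*7 = -10872*7 = -1359*56 = -76104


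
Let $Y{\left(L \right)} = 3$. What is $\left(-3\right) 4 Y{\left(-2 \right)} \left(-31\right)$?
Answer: $1116$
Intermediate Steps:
$\left(-3\right) 4 Y{\left(-2 \right)} \left(-31\right) = \left(-3\right) 4 \cdot 3 \left(-31\right) = \left(-12\right) 3 \left(-31\right) = \left(-36\right) \left(-31\right) = 1116$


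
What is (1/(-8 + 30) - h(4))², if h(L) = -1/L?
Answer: 169/1936 ≈ 0.087293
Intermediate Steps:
(1/(-8 + 30) - h(4))² = (1/(-8 + 30) - (-1)/4)² = (1/22 - (-1)/4)² = (1/22 - 1*(-¼))² = (1/22 + ¼)² = (13/44)² = 169/1936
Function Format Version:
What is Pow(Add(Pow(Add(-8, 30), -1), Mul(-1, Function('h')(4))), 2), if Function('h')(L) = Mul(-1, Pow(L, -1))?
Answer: Rational(169, 1936) ≈ 0.087293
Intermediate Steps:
Pow(Add(Pow(Add(-8, 30), -1), Mul(-1, Function('h')(4))), 2) = Pow(Add(Pow(Add(-8, 30), -1), Mul(-1, Mul(-1, Pow(4, -1)))), 2) = Pow(Add(Pow(22, -1), Mul(-1, Mul(-1, Rational(1, 4)))), 2) = Pow(Add(Rational(1, 22), Mul(-1, Rational(-1, 4))), 2) = Pow(Add(Rational(1, 22), Rational(1, 4)), 2) = Pow(Rational(13, 44), 2) = Rational(169, 1936)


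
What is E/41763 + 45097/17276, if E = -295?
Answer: 1878289591/721497588 ≈ 2.6033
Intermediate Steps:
E/41763 + 45097/17276 = -295/41763 + 45097/17276 = 1878289591/721497588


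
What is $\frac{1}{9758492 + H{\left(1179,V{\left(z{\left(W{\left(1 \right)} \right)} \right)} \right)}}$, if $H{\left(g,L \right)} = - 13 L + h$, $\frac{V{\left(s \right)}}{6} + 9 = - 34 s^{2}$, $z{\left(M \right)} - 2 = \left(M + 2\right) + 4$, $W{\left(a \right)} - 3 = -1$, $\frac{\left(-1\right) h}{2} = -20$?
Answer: $\frac{1}{10024434} \approx 9.9756 \cdot 10^{-8}$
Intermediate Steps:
$h = 40$ ($h = \left(-2\right) \left(-20\right) = 40$)
$W{\left(a \right)} = 2$ ($W{\left(a \right)} = 3 - 1 = 2$)
$z{\left(M \right)} = 8 + M$ ($z{\left(M \right)} = 2 + \left(\left(M + 2\right) + 4\right) = 2 + \left(\left(2 + M\right) + 4\right) = 2 + \left(6 + M\right) = 8 + M$)
$V{\left(s \right)} = -54 - 204 s^{2}$ ($V{\left(s \right)} = -54 + 6 \left(- 34 s^{2}\right) = -54 - 204 s^{2}$)
$H{\left(g,L \right)} = 40 - 13 L$ ($H{\left(g,L \right)} = - 13 L + 40 = 40 - 13 L$)
$\frac{1}{9758492 + H{\left(1179,V{\left(z{\left(W{\left(1 \right)} \right)} \right)} \right)}} = \frac{1}{9758492 - \left(-40 + 13 \left(-54 - 204 \left(8 + 2\right)^{2}\right)\right)} = \frac{1}{9758492 - \left(-40 + 13 \left(-54 - 204 \cdot 10^{2}\right)\right)} = \frac{1}{9758492 - \left(-40 + 13 \left(-54 - 20400\right)\right)} = \frac{1}{9758492 + \left(40 - -265902\right)} = \frac{1}{9758492 + \left(40 + 265902\right)} = \frac{1}{9758492 + 265942} = \frac{1}{10024434}$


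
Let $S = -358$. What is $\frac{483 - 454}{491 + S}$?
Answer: $\frac{29}{133} \approx 0.21804$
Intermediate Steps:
$\frac{483 - 454}{491 + S} = \frac{483 - 454}{491 - 358} = \frac{29}{133}$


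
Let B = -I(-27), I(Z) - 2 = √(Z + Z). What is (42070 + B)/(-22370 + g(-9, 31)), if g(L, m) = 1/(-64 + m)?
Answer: -1388244/738211 + 99*I*√6/738211 ≈ -1.8806 + 0.0003285*I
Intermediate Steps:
I(Z) = 2 + √2*√Z (I(Z) = 2 + √(Z + Z) = 2 + √(2*Z) = 2 + √2*√Z)
B = -2 - 3*I*√6 (B = -(2 + √2*√(-27)) = -(2 + √2*(3*I*√3)) = -(2 + 3*I*√6) = -2 - 3*I*√6 ≈ -2.0 - 7.3485*I)
(42070 + B)/(-22370 + g(-9, 31)) = (42070 + (-2 - 3*I*√6))/(-22370 + 1/(-64 + 31)) = (42068 - 3*I*√6)/(-22370 + 1/(-33)) = (42068 - 3*I*√6)/(-22370 - 1/33) = (42068 - 3*I*√6)/(-738211/33) = (42068 - 3*I*√6)*(-33/738211) = -1388244/738211 + 99*I*√6/738211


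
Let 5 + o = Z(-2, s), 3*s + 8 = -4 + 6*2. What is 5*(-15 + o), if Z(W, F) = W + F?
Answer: -110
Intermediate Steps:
s = 0 (s = -8/3 + (-4 + 6*2)/3 = -8/3 + (-4 + 12)/3 = -8/3 + (⅓)*8 = -8/3 + 8/3 = 0)
Z(W, F) = F + W
o = -7 (o = -5 + (0 - 2) = -5 - 2 = -7)
5*(-15 + o) = 5*(-15 - 7) = 5*(-22) = -110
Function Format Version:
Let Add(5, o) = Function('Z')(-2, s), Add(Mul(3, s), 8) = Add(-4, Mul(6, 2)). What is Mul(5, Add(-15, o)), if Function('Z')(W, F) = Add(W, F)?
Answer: -110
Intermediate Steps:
s = 0 (s = Add(Rational(-8, 3), Mul(Rational(1, 3), Add(-4, Mul(6, 2)))) = Add(Rational(-8, 3), Mul(Rational(1, 3), Add(-4, 12))) = Add(Rational(-8, 3), Mul(Rational(1, 3), 8)) = Add(Rational(-8, 3), Rational(8, 3)) = 0)
Function('Z')(W, F) = Add(F, W)
o = -7 (o = Add(-5, Add(0, -2)) = Add(-5, -2) = -7)
Mul(5, Add(-15, o)) = Mul(5, Add(-15, -7)) = Mul(5, -22) = -110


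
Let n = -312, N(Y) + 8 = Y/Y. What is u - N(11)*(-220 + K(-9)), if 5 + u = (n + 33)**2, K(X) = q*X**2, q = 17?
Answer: 85935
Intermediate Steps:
N(Y) = -7 (N(Y) = -8 + Y/Y = -8 + 1 = -7)
K(X) = 17*X**2
u = 77836 (u = -5 + (-312 + 33)**2 = -5 + (-279)**2 = -5 + 77841 = 77836)
u - N(11)*(-220 + K(-9)) = 77836 - (-7)*(-220 + 17*(-9)**2) = 77836 - (-7)*(-220 + 17*81) = 77836 - (-7)*(-220 + 1377) = 77836 - (-7)*1157 = 77836 - 1*(-8099) = 77836 + 8099 = 85935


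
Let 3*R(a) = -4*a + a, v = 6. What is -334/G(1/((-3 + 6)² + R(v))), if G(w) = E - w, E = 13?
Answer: -501/19 ≈ -26.368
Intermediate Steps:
R(a) = -a (R(a) = (-4*a + a)/3 = (-3*a)/3 = -a)
G(w) = 13 - w
-334/G(1/((-3 + 6)² + R(v))) = -334/(13 - 1/((-3 + 6)² - 1*6)) = -334/(13 - 1/(3² - 6)) = -334/(13 - 1/(9 - 6)) = -334/(13 - 1/3) = -334/(13 - 1*⅓) = -334/(13 - ⅓) = -334/38/3 = -334*3/38 = -501/19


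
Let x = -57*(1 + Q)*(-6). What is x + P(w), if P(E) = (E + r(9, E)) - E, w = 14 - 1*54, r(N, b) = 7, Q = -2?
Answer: -335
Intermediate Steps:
x = -342 (x = -57*(1 - 2)*(-6) = -(-57)*(-6) = -57*6 = -342)
w = -40 (w = 14 - 54 = -40)
P(E) = 7 (P(E) = (E + 7) - E = (7 + E) - E = 7)
x + P(w) = -342 + 7 = -335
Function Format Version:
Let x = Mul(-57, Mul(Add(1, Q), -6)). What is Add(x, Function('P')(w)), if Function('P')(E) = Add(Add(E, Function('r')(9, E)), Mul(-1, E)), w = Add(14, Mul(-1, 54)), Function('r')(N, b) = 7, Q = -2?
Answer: -335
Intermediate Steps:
x = -342 (x = Mul(-57, Mul(Add(1, -2), -6)) = Mul(-57, Mul(-1, -6)) = Mul(-57, 6) = -342)
w = -40 (w = Add(14, -54) = -40)
Function('P')(E) = 7 (Function('P')(E) = Add(Add(E, 7), Mul(-1, E)) = Add(Add(7, E), Mul(-1, E)) = 7)
Add(x, Function('P')(w)) = Add(-342, 7) = -335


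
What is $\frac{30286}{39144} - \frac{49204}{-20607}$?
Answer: $\frac{141674721}{44813356} \approx 3.1614$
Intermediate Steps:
$\frac{30286}{39144} - \frac{49204}{-20607} = 30286 \cdot \frac{1}{39144} - - \frac{49204}{20607} = \frac{15143}{19572} + \frac{49204}{20607} = \frac{141674721}{44813356}$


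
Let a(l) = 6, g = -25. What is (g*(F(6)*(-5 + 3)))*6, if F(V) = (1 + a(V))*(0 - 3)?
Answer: -6300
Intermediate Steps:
F(V) = -21 (F(V) = (1 + 6)*(0 - 3) = 7*(-3) = -21)
(g*(F(6)*(-5 + 3)))*6 = -(-525)*(-5 + 3)*6 = -(-525)*(-2)*6 = -25*42*6 = -1050*6 = -6300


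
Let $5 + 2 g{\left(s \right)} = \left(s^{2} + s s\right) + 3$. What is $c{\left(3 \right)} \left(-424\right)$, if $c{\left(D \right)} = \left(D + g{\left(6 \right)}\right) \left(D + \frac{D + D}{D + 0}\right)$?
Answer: $-80560$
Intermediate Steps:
$g{\left(s \right)} = -1 + s^{2}$ ($g{\left(s \right)} = - \frac{5}{2} + \frac{\left(s^{2} + s s\right) + 3}{2} = - \frac{5}{2} + \frac{\left(s^{2} + s^{2}\right) + 3}{2} = - \frac{5}{2} + \frac{2 s^{2} + 3}{2} = - \frac{5}{2} + \frac{3 + 2 s^{2}}{2} = - \frac{5}{2} + \left(\frac{3}{2} + s^{2}\right) = -1 + s^{2}$)
$c{\left(D \right)} = \left(2 + D\right) \left(35 + D\right)$ ($c{\left(D \right)} = \left(D - \left(1 - 6^{2}\right)\right) \left(D + \frac{D + D}{D + 0}\right) = \left(D + \left(-1 + 36\right)\right) \left(D + \frac{2 D}{D}\right) = \left(D + 35\right) \left(D + 2\right) = \left(35 + D\right) \left(2 + D\right) = \left(2 + D\right) \left(35 + D\right)$)
$c{\left(3 \right)} \left(-424\right) = \left(70 + 3^{2} + 37 \cdot 3\right) \left(-424\right) = \left(70 + 9 + 111\right) \left(-424\right) = 190 \left(-424\right) = -80560$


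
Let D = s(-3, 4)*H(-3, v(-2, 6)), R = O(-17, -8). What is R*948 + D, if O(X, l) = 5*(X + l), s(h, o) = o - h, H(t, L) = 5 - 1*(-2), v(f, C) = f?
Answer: -118451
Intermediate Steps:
H(t, L) = 7 (H(t, L) = 5 + 2 = 7)
O(X, l) = 5*X + 5*l
R = -125 (R = 5*(-17) + 5*(-8) = -85 - 40 = -125)
D = 49 (D = (4 - 1*(-3))*7 = (4 + 3)*7 = 7*7 = 49)
R*948 + D = -125*948 + 49 = -118500 + 49 = -118451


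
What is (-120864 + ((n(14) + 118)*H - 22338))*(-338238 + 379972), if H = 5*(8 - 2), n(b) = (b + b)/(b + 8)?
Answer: -5827060428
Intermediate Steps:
n(b) = 2*b/(8 + b) (n(b) = (2*b)/(8 + b) = 2*b/(8 + b))
H = 30 (H = 5*6 = 30)
(-120864 + ((n(14) + 118)*H - 22338))*(-338238 + 379972) = (-120864 + ((2*14/(8 + 14) + 118)*30 - 22338))*(-338238 + 379972) = (-120864 + ((2*14/22 + 118)*30 - 22338))*41734 = (-120864 + ((2*14*(1/22) + 118)*30 - 22338))*41734 = (-120864 + ((14/11 + 118)*30 - 22338))*41734 = (-120864 + ((1312/11)*30 - 22338))*41734 = (-120864 + (39360/11 - 22338))*41734 = (-120864 - 206358/11)*41734 = -1535862/11*41734 = -5827060428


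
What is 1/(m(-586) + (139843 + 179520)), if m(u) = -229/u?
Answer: 586/187146947 ≈ 3.1312e-6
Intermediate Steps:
1/(m(-586) + (139843 + 179520)) = 1/(-229/(-586) + (139843 + 179520)) = 1/(-229*(-1/586) + 319363) = 1/(229/586 + 319363) = 1/(187146947/586) = 586/187146947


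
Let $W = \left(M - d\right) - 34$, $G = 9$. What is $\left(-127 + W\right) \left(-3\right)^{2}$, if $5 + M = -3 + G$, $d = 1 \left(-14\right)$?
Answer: $-1314$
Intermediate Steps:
$d = -14$
$M = 1$ ($M = -5 + \left(-3 + 9\right) = -5 + 6 = 1$)
$W = -19$ ($W = \left(1 - -14\right) - 34 = \left(1 + 14\right) - 34 = 15 - 34 = -19$)
$\left(-127 + W\right) \left(-3\right)^{2} = \left(-127 - 19\right) \left(-3\right)^{2} = \left(-146\right) 9 = -1314$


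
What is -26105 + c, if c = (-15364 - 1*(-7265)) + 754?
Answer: -33450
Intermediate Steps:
c = -7345 (c = (-15364 + 7265) + 754 = -8099 + 754 = -7345)
-26105 + c = -26105 - 7345 = -33450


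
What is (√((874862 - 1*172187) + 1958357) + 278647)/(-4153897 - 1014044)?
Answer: -278647/5167941 - 22*√5498/5167941 ≈ -0.054234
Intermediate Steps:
(√((874862 - 1*172187) + 1958357) + 278647)/(-4153897 - 1014044) = (√((874862 - 172187) + 1958357) + 278647)/(-5167941) = (√(702675 + 1958357) + 278647)*(-1/5167941) = (√2661032 + 278647)*(-1/5167941) = (22*√5498 + 278647)*(-1/5167941) = (278647 + 22*√5498)*(-1/5167941) = -278647/5167941 - 22*√5498/5167941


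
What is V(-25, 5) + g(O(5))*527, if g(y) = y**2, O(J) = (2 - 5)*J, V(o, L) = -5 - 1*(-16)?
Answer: 118586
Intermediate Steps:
V(o, L) = 11 (V(o, L) = -5 + 16 = 11)
O(J) = -3*J
V(-25, 5) + g(O(5))*527 = 11 + (-3*5)**2*527 = 11 + (-15)**2*527 = 11 + 225*527 = 11 + 118575 = 118586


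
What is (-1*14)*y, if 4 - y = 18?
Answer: 196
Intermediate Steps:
y = -14 (y = 4 - 1*18 = 4 - 18 = -14)
(-1*14)*y = -1*14*(-14) = -14*(-14) = 196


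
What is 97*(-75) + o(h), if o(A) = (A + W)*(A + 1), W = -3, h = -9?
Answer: -7179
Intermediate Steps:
o(A) = (1 + A)*(-3 + A) (o(A) = (A - 3)*(A + 1) = (-3 + A)*(1 + A) = (1 + A)*(-3 + A))
97*(-75) + o(h) = 97*(-75) + (-3 + (-9)² - 2*(-9)) = -7275 + (-3 + 81 + 18) = -7275 + 96 = -7179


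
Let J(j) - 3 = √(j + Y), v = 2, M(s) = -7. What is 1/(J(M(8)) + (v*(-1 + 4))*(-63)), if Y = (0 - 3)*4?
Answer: -375/140644 - I*√19/140644 ≈ -0.0026663 - 3.0992e-5*I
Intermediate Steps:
Y = -12 (Y = -3*4 = -12)
J(j) = 3 + √(-12 + j) (J(j) = 3 + √(j - 12) = 3 + √(-12 + j))
1/(J(M(8)) + (v*(-1 + 4))*(-63)) = 1/((3 + √(-12 - 7)) + (2*(-1 + 4))*(-63)) = 1/((3 + √(-19)) + (2*3)*(-63)) = 1/((3 + I*√19) + 6*(-63)) = 1/((3 + I*√19) - 378) = 1/(-375 + I*√19)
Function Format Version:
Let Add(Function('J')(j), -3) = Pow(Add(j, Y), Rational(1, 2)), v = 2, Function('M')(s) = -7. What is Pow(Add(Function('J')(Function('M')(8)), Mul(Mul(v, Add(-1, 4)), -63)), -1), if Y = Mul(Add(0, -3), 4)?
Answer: Add(Rational(-375, 140644), Mul(Rational(-1, 140644), I, Pow(19, Rational(1, 2)))) ≈ Add(-0.0026663, Mul(-3.0992e-5, I))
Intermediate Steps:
Y = -12 (Y = Mul(-3, 4) = -12)
Function('J')(j) = Add(3, Pow(Add(-12, j), Rational(1, 2))) (Function('J')(j) = Add(3, Pow(Add(j, -12), Rational(1, 2))) = Add(3, Pow(Add(-12, j), Rational(1, 2))))
Pow(Add(Function('J')(Function('M')(8)), Mul(Mul(v, Add(-1, 4)), -63)), -1) = Pow(Add(Add(3, Pow(Add(-12, -7), Rational(1, 2))), Mul(Mul(2, Add(-1, 4)), -63)), -1) = Pow(Add(Add(3, Pow(-19, Rational(1, 2))), Mul(Mul(2, 3), -63)), -1) = Pow(Add(Add(3, Mul(I, Pow(19, Rational(1, 2)))), Mul(6, -63)), -1) = Pow(Add(Add(3, Mul(I, Pow(19, Rational(1, 2)))), -378), -1) = Pow(Add(-375, Mul(I, Pow(19, Rational(1, 2)))), -1)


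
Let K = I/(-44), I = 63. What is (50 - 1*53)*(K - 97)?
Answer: 12993/44 ≈ 295.30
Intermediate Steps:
K = -63/44 (K = 63/(-44) = 63*(-1/44) = -63/44 ≈ -1.4318)
(50 - 1*53)*(K - 97) = (50 - 1*53)*(-63/44 - 97) = (50 - 53)*(-4331/44) = -3*(-4331/44) = 12993/44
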